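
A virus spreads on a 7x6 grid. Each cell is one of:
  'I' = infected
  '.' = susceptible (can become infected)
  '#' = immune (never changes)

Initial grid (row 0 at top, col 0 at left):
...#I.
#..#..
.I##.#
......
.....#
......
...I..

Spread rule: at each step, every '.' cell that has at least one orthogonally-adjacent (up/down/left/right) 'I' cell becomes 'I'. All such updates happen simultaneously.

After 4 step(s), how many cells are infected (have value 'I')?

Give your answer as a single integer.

Answer: 35

Derivation:
Step 0 (initial): 3 infected
Step 1: +8 new -> 11 infected
Step 2: +12 new -> 23 infected
Step 3: +10 new -> 33 infected
Step 4: +2 new -> 35 infected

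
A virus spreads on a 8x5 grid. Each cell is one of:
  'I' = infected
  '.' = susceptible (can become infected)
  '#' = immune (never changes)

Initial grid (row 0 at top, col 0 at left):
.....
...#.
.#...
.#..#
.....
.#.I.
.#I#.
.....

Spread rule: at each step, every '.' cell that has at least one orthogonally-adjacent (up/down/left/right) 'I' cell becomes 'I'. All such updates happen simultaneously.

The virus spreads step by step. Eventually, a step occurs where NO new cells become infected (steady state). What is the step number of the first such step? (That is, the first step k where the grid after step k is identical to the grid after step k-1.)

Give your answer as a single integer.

Answer: 9

Derivation:
Step 0 (initial): 2 infected
Step 1: +4 new -> 6 infected
Step 2: +6 new -> 12 infected
Step 3: +5 new -> 17 infected
Step 4: +4 new -> 21 infected
Step 5: +4 new -> 25 infected
Step 6: +4 new -> 29 infected
Step 7: +3 new -> 32 infected
Step 8: +1 new -> 33 infected
Step 9: +0 new -> 33 infected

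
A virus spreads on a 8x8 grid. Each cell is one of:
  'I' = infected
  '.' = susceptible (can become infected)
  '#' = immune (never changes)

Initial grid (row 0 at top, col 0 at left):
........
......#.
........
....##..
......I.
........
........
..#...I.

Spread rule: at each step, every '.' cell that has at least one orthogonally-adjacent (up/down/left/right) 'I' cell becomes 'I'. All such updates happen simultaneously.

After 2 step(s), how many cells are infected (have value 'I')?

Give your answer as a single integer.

Step 0 (initial): 2 infected
Step 1: +7 new -> 9 infected
Step 2: +8 new -> 17 infected

Answer: 17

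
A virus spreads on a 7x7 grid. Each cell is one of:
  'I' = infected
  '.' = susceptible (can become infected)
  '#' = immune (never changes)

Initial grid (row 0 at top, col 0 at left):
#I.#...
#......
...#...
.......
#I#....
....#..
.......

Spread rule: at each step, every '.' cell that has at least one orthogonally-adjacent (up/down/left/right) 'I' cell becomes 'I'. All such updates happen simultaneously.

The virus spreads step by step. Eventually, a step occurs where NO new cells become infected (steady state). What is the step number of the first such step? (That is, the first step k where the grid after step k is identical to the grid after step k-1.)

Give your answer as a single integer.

Step 0 (initial): 2 infected
Step 1: +4 new -> 6 infected
Step 2: +7 new -> 13 infected
Step 3: +7 new -> 20 infected
Step 4: +4 new -> 24 infected
Step 5: +6 new -> 30 infected
Step 6: +6 new -> 36 infected
Step 7: +5 new -> 41 infected
Step 8: +1 new -> 42 infected
Step 9: +0 new -> 42 infected

Answer: 9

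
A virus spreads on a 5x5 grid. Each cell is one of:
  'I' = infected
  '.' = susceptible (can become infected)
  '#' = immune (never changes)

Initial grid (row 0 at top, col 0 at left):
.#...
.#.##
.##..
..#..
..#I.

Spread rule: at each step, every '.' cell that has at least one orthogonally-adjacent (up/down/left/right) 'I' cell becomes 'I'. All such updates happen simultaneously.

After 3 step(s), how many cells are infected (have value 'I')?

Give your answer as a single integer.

Step 0 (initial): 1 infected
Step 1: +2 new -> 3 infected
Step 2: +2 new -> 5 infected
Step 3: +1 new -> 6 infected

Answer: 6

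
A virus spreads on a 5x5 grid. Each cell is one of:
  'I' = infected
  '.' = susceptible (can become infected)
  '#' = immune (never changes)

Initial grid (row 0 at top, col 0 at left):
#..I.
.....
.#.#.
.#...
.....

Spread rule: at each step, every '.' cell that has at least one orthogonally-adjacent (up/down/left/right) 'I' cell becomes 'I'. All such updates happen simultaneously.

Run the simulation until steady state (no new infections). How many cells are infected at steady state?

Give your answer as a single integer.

Answer: 21

Derivation:
Step 0 (initial): 1 infected
Step 1: +3 new -> 4 infected
Step 2: +3 new -> 7 infected
Step 3: +3 new -> 10 infected
Step 4: +3 new -> 13 infected
Step 5: +4 new -> 17 infected
Step 6: +3 new -> 20 infected
Step 7: +1 new -> 21 infected
Step 8: +0 new -> 21 infected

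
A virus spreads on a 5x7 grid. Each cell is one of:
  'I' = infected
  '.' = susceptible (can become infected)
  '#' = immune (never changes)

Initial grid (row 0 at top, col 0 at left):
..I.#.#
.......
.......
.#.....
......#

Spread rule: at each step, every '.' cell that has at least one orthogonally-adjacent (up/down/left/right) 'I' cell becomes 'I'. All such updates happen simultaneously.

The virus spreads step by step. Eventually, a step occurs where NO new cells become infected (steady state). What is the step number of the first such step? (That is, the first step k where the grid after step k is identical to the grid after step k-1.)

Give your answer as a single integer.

Step 0 (initial): 1 infected
Step 1: +3 new -> 4 infected
Step 2: +4 new -> 8 infected
Step 3: +5 new -> 13 infected
Step 4: +5 new -> 18 infected
Step 5: +7 new -> 25 infected
Step 6: +4 new -> 29 infected
Step 7: +2 new -> 31 infected
Step 8: +0 new -> 31 infected

Answer: 8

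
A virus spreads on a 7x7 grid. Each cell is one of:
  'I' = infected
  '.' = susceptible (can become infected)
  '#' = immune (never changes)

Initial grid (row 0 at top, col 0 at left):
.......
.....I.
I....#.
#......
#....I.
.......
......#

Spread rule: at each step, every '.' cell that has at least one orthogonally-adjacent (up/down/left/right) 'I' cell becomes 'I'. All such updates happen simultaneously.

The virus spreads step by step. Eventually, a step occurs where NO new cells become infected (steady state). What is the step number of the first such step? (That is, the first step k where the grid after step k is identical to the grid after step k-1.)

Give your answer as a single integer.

Answer: 7

Derivation:
Step 0 (initial): 3 infected
Step 1: +9 new -> 12 infected
Step 2: +15 new -> 27 infected
Step 3: +10 new -> 37 infected
Step 4: +4 new -> 41 infected
Step 5: +3 new -> 44 infected
Step 6: +1 new -> 45 infected
Step 7: +0 new -> 45 infected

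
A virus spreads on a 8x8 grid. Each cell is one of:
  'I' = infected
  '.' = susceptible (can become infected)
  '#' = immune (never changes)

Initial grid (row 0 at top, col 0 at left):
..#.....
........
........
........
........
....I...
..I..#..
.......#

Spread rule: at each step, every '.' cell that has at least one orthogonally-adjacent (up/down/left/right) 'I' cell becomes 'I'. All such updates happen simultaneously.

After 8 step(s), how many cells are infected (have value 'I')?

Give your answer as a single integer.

Step 0 (initial): 2 infected
Step 1: +8 new -> 10 infected
Step 2: +10 new -> 20 infected
Step 3: +11 new -> 31 infected
Step 4: +10 new -> 41 infected
Step 5: +8 new -> 49 infected
Step 6: +6 new -> 55 infected
Step 7: +4 new -> 59 infected
Step 8: +2 new -> 61 infected

Answer: 61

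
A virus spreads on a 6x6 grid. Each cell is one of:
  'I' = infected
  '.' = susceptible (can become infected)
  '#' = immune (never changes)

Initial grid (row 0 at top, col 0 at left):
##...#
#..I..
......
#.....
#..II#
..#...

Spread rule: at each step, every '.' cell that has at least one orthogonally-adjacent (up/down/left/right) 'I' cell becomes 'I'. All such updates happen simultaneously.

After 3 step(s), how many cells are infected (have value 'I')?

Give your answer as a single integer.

Step 0 (initial): 3 infected
Step 1: +9 new -> 12 infected
Step 2: +10 new -> 22 infected
Step 3: +4 new -> 26 infected

Answer: 26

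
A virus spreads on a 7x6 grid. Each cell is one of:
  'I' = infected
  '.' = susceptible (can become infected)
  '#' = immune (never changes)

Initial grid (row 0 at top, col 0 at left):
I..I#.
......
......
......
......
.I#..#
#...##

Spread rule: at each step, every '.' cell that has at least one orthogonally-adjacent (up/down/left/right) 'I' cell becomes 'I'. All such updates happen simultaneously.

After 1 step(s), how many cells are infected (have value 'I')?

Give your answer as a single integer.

Step 0 (initial): 3 infected
Step 1: +7 new -> 10 infected

Answer: 10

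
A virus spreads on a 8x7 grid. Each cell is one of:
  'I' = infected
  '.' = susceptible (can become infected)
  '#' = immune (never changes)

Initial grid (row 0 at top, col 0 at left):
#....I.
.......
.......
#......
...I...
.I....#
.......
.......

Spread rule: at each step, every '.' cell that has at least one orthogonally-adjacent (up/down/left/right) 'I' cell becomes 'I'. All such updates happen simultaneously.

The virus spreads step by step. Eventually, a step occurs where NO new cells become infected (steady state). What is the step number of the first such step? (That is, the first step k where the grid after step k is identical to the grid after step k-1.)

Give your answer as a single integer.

Step 0 (initial): 3 infected
Step 1: +11 new -> 14 infected
Step 2: +15 new -> 29 infected
Step 3: +13 new -> 42 infected
Step 4: +7 new -> 49 infected
Step 5: +3 new -> 52 infected
Step 6: +1 new -> 53 infected
Step 7: +0 new -> 53 infected

Answer: 7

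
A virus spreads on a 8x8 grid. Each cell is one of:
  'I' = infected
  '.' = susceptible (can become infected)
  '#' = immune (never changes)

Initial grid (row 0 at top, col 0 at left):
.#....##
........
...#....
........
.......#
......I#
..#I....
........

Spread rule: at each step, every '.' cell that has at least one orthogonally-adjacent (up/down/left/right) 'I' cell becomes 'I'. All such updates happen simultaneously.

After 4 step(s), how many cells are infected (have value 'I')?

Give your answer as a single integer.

Answer: 37

Derivation:
Step 0 (initial): 2 infected
Step 1: +6 new -> 8 infected
Step 2: +10 new -> 18 infected
Step 3: +10 new -> 28 infected
Step 4: +9 new -> 37 infected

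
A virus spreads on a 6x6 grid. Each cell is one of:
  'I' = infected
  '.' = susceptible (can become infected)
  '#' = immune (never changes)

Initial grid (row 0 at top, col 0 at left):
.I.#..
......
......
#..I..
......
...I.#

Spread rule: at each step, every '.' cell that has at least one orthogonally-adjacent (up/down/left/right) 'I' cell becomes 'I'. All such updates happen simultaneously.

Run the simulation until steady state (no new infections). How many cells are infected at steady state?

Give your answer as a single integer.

Step 0 (initial): 3 infected
Step 1: +9 new -> 12 infected
Step 2: +11 new -> 23 infected
Step 3: +6 new -> 29 infected
Step 4: +3 new -> 32 infected
Step 5: +1 new -> 33 infected
Step 6: +0 new -> 33 infected

Answer: 33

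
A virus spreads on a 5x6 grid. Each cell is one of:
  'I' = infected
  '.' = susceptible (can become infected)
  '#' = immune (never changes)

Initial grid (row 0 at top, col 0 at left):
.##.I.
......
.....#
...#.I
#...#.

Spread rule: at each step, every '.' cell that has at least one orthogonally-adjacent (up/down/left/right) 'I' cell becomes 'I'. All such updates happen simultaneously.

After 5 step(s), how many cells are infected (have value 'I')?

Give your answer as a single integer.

Step 0 (initial): 2 infected
Step 1: +5 new -> 7 infected
Step 2: +3 new -> 10 infected
Step 3: +2 new -> 12 infected
Step 4: +2 new -> 14 infected
Step 5: +3 new -> 17 infected

Answer: 17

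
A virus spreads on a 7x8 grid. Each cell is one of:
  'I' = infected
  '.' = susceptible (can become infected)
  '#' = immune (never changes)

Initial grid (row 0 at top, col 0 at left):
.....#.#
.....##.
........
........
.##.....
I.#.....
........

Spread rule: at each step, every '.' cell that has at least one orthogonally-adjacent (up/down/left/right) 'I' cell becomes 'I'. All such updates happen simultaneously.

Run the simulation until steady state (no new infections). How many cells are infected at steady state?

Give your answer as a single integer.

Answer: 48

Derivation:
Step 0 (initial): 1 infected
Step 1: +3 new -> 4 infected
Step 2: +2 new -> 6 infected
Step 3: +3 new -> 9 infected
Step 4: +4 new -> 13 infected
Step 5: +6 new -> 19 infected
Step 6: +7 new -> 26 infected
Step 7: +7 new -> 33 infected
Step 8: +7 new -> 40 infected
Step 9: +5 new -> 45 infected
Step 10: +2 new -> 47 infected
Step 11: +1 new -> 48 infected
Step 12: +0 new -> 48 infected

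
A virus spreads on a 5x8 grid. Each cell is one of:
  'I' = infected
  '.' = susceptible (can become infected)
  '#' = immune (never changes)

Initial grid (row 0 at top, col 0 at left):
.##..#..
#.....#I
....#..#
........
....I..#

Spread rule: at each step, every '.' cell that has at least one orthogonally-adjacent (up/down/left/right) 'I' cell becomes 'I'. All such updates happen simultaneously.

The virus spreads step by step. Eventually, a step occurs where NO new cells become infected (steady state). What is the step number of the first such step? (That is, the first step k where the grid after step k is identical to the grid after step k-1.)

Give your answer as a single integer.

Step 0 (initial): 2 infected
Step 1: +4 new -> 6 infected
Step 2: +5 new -> 11 infected
Step 3: +5 new -> 16 infected
Step 4: +7 new -> 23 infected
Step 5: +5 new -> 28 infected
Step 6: +3 new -> 31 infected
Step 7: +0 new -> 31 infected

Answer: 7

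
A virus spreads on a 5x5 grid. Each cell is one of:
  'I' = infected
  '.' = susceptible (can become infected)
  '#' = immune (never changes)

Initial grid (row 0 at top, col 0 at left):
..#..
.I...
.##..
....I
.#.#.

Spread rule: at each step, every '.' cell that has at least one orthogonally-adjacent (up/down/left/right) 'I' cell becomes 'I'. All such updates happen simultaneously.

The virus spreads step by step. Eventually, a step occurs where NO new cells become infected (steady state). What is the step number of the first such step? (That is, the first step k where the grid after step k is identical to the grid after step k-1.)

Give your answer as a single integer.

Step 0 (initial): 2 infected
Step 1: +6 new -> 8 infected
Step 2: +6 new -> 14 infected
Step 3: +5 new -> 19 infected
Step 4: +1 new -> 20 infected
Step 5: +0 new -> 20 infected

Answer: 5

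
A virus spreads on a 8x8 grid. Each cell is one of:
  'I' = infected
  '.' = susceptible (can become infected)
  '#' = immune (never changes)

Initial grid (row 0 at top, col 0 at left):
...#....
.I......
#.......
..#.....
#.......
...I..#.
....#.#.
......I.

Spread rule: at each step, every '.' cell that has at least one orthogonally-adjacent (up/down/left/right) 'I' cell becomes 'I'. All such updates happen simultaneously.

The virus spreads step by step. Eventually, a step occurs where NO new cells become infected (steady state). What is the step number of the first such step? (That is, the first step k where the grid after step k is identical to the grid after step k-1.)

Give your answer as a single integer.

Answer: 8

Derivation:
Step 0 (initial): 3 infected
Step 1: +10 new -> 13 infected
Step 2: +15 new -> 28 infected
Step 3: +10 new -> 38 infected
Step 4: +8 new -> 46 infected
Step 5: +6 new -> 52 infected
Step 6: +4 new -> 56 infected
Step 7: +1 new -> 57 infected
Step 8: +0 new -> 57 infected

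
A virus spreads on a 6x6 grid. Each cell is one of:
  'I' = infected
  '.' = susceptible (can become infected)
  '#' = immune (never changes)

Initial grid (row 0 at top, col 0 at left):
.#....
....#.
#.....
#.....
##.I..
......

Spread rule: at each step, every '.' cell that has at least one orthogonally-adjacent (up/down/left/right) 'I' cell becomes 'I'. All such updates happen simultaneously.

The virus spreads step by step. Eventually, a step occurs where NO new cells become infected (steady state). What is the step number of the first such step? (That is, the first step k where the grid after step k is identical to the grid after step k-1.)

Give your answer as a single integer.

Step 0 (initial): 1 infected
Step 1: +4 new -> 5 infected
Step 2: +6 new -> 11 infected
Step 3: +7 new -> 18 infected
Step 4: +5 new -> 23 infected
Step 5: +4 new -> 27 infected
Step 6: +2 new -> 29 infected
Step 7: +1 new -> 30 infected
Step 8: +0 new -> 30 infected

Answer: 8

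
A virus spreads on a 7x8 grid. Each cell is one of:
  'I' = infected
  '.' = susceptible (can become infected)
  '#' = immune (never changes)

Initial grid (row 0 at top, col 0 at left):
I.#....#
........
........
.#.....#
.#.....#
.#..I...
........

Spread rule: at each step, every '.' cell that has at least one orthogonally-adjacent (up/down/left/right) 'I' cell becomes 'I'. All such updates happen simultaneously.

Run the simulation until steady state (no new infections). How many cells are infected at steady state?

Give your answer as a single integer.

Step 0 (initial): 2 infected
Step 1: +6 new -> 8 infected
Step 2: +9 new -> 17 infected
Step 3: +11 new -> 28 infected
Step 4: +10 new -> 38 infected
Step 5: +6 new -> 44 infected
Step 6: +3 new -> 47 infected
Step 7: +2 new -> 49 infected
Step 8: +0 new -> 49 infected

Answer: 49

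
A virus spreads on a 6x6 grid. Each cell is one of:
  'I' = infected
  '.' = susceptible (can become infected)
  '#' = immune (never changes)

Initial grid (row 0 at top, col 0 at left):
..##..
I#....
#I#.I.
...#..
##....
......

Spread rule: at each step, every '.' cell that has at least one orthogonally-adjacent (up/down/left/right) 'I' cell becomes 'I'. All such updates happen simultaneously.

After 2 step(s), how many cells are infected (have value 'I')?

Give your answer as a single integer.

Step 0 (initial): 3 infected
Step 1: +6 new -> 9 infected
Step 2: +8 new -> 17 infected

Answer: 17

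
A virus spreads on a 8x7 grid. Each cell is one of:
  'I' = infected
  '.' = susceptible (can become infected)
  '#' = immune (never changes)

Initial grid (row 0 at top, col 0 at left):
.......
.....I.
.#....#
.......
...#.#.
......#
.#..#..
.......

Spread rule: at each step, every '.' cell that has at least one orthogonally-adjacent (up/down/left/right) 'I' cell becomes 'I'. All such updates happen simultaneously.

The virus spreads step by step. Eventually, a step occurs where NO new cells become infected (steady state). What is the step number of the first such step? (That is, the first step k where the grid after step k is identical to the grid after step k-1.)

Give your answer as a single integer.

Step 0 (initial): 1 infected
Step 1: +4 new -> 5 infected
Step 2: +5 new -> 10 infected
Step 3: +5 new -> 15 infected
Step 4: +6 new -> 21 infected
Step 5: +4 new -> 25 infected
Step 6: +6 new -> 31 infected
Step 7: +5 new -> 36 infected
Step 8: +6 new -> 42 infected
Step 9: +4 new -> 46 infected
Step 10: +2 new -> 48 infected
Step 11: +1 new -> 49 infected
Step 12: +0 new -> 49 infected

Answer: 12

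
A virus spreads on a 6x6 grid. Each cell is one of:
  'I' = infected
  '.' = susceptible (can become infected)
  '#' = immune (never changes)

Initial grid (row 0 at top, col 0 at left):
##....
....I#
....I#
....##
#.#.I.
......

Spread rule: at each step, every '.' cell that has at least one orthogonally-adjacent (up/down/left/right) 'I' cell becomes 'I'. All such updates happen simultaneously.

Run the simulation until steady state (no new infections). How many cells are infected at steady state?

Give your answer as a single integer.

Step 0 (initial): 3 infected
Step 1: +6 new -> 9 infected
Step 2: +7 new -> 16 infected
Step 3: +5 new -> 21 infected
Step 4: +4 new -> 25 infected
Step 5: +3 new -> 28 infected
Step 6: +0 new -> 28 infected

Answer: 28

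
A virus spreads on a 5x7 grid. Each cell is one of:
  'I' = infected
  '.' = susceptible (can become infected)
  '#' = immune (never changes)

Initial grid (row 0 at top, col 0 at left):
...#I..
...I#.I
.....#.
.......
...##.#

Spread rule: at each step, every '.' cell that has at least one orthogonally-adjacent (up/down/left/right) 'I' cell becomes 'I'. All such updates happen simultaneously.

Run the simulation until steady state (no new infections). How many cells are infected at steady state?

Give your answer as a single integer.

Answer: 29

Derivation:
Step 0 (initial): 3 infected
Step 1: +6 new -> 9 infected
Step 2: +6 new -> 15 infected
Step 3: +6 new -> 21 infected
Step 4: +5 new -> 26 infected
Step 5: +2 new -> 28 infected
Step 6: +1 new -> 29 infected
Step 7: +0 new -> 29 infected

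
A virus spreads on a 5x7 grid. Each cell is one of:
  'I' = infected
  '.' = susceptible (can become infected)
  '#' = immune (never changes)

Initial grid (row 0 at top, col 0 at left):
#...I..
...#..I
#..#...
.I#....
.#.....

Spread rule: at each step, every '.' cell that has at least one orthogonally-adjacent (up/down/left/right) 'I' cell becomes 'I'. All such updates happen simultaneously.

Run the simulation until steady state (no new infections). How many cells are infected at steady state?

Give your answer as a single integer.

Step 0 (initial): 3 infected
Step 1: +8 new -> 11 infected
Step 2: +7 new -> 18 infected
Step 3: +6 new -> 24 infected
Step 4: +3 new -> 27 infected
Step 5: +1 new -> 28 infected
Step 6: +1 new -> 29 infected
Step 7: +0 new -> 29 infected

Answer: 29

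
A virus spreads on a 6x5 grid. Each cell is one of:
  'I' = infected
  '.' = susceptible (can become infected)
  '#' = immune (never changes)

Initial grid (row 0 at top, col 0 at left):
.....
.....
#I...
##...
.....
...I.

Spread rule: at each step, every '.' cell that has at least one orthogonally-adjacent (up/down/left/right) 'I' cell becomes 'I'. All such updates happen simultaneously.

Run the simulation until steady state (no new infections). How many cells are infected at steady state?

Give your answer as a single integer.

Step 0 (initial): 2 infected
Step 1: +5 new -> 7 infected
Step 2: +9 new -> 16 infected
Step 3: +7 new -> 23 infected
Step 4: +3 new -> 26 infected
Step 5: +1 new -> 27 infected
Step 6: +0 new -> 27 infected

Answer: 27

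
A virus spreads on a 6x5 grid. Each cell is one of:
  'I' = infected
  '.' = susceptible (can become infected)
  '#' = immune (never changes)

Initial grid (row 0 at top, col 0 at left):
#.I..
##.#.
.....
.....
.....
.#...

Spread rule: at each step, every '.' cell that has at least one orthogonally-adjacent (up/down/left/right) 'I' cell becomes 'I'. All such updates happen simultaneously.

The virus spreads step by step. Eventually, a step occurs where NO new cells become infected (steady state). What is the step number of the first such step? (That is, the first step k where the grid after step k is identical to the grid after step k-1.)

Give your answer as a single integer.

Step 0 (initial): 1 infected
Step 1: +3 new -> 4 infected
Step 2: +2 new -> 6 infected
Step 3: +4 new -> 10 infected
Step 4: +5 new -> 15 infected
Step 5: +5 new -> 20 infected
Step 6: +3 new -> 23 infected
Step 7: +2 new -> 25 infected
Step 8: +0 new -> 25 infected

Answer: 8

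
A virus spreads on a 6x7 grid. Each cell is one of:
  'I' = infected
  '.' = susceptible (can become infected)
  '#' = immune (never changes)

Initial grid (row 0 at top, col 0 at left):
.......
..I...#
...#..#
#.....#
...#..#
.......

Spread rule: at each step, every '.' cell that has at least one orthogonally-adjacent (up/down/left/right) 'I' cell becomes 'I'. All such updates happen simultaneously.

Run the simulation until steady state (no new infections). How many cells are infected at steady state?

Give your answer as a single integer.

Step 0 (initial): 1 infected
Step 1: +4 new -> 5 infected
Step 2: +6 new -> 11 infected
Step 3: +8 new -> 19 infected
Step 4: +5 new -> 24 infected
Step 5: +6 new -> 30 infected
Step 6: +3 new -> 33 infected
Step 7: +1 new -> 34 infected
Step 8: +1 new -> 35 infected
Step 9: +0 new -> 35 infected

Answer: 35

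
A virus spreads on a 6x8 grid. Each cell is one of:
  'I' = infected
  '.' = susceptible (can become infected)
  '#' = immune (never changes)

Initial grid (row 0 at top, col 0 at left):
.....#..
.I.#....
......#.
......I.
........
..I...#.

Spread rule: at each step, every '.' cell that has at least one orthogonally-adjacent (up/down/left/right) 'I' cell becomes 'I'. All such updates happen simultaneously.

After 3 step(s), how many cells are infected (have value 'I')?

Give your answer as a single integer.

Answer: 39

Derivation:
Step 0 (initial): 3 infected
Step 1: +10 new -> 13 infected
Step 2: +15 new -> 28 infected
Step 3: +11 new -> 39 infected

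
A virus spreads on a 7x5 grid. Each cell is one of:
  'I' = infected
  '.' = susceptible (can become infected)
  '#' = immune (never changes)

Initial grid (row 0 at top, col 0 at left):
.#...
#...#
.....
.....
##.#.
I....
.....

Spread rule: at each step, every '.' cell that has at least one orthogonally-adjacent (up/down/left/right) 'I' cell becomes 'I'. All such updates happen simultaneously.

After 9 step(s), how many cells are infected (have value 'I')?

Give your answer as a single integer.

Answer: 28

Derivation:
Step 0 (initial): 1 infected
Step 1: +2 new -> 3 infected
Step 2: +2 new -> 5 infected
Step 3: +3 new -> 8 infected
Step 4: +3 new -> 11 infected
Step 5: +5 new -> 16 infected
Step 6: +5 new -> 21 infected
Step 7: +5 new -> 26 infected
Step 8: +1 new -> 27 infected
Step 9: +1 new -> 28 infected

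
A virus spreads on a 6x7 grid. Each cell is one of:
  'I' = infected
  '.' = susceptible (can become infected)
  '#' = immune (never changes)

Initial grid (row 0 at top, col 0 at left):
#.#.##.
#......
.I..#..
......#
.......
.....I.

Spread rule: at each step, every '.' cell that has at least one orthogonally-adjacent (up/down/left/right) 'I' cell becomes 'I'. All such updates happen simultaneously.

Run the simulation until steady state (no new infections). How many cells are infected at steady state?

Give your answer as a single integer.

Step 0 (initial): 2 infected
Step 1: +7 new -> 9 infected
Step 2: +10 new -> 19 infected
Step 3: +9 new -> 28 infected
Step 4: +5 new -> 33 infected
Step 5: +1 new -> 34 infected
Step 6: +1 new -> 35 infected
Step 7: +0 new -> 35 infected

Answer: 35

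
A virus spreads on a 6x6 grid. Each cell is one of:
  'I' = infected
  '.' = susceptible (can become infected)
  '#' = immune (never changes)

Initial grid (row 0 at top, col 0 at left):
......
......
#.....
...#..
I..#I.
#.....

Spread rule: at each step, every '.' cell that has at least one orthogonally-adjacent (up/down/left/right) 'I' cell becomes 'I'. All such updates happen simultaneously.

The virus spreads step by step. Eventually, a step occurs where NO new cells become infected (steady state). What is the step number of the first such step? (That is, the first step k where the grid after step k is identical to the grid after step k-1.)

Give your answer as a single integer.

Step 0 (initial): 2 infected
Step 1: +5 new -> 7 infected
Step 2: +7 new -> 14 infected
Step 3: +6 new -> 20 infected
Step 4: +5 new -> 25 infected
Step 5: +5 new -> 30 infected
Step 6: +2 new -> 32 infected
Step 7: +0 new -> 32 infected

Answer: 7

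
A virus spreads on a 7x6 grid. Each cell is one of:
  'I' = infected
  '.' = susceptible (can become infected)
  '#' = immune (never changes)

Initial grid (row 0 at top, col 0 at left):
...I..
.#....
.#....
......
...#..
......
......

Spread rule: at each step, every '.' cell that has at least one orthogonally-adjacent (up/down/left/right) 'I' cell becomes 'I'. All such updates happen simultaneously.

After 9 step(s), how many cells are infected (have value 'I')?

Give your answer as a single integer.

Step 0 (initial): 1 infected
Step 1: +3 new -> 4 infected
Step 2: +5 new -> 9 infected
Step 3: +5 new -> 14 infected
Step 4: +4 new -> 18 infected
Step 5: +5 new -> 23 infected
Step 6: +5 new -> 28 infected
Step 7: +6 new -> 34 infected
Step 8: +4 new -> 38 infected
Step 9: +1 new -> 39 infected

Answer: 39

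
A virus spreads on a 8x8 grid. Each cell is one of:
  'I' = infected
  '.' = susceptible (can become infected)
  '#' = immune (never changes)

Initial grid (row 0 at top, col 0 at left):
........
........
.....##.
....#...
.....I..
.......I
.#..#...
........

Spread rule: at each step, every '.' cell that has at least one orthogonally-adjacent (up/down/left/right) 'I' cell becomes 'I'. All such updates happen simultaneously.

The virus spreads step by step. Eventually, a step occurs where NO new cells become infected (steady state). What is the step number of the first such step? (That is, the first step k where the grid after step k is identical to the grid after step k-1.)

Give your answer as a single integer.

Answer: 10

Derivation:
Step 0 (initial): 2 infected
Step 1: +7 new -> 9 infected
Step 2: +7 new -> 16 infected
Step 3: +6 new -> 22 infected
Step 4: +7 new -> 29 infected
Step 5: +10 new -> 39 infected
Step 6: +9 new -> 48 infected
Step 7: +7 new -> 55 infected
Step 8: +3 new -> 58 infected
Step 9: +1 new -> 59 infected
Step 10: +0 new -> 59 infected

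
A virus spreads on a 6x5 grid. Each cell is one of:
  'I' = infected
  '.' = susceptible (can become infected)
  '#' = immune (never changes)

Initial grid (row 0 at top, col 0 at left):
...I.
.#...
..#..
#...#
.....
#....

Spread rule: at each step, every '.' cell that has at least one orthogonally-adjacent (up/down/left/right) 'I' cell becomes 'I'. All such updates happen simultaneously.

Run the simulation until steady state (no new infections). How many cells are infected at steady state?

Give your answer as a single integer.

Answer: 25

Derivation:
Step 0 (initial): 1 infected
Step 1: +3 new -> 4 infected
Step 2: +4 new -> 8 infected
Step 3: +3 new -> 11 infected
Step 4: +3 new -> 14 infected
Step 5: +5 new -> 19 infected
Step 6: +4 new -> 23 infected
Step 7: +2 new -> 25 infected
Step 8: +0 new -> 25 infected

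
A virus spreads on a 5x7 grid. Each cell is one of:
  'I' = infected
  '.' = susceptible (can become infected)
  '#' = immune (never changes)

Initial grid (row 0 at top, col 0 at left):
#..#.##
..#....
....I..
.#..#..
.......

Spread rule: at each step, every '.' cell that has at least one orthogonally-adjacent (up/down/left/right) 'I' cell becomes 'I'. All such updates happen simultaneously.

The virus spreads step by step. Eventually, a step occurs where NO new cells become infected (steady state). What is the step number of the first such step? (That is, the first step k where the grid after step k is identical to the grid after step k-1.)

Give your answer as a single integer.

Step 0 (initial): 1 infected
Step 1: +3 new -> 4 infected
Step 2: +7 new -> 11 infected
Step 3: +6 new -> 17 infected
Step 4: +5 new -> 22 infected
Step 5: +4 new -> 26 infected
Step 6: +2 new -> 28 infected
Step 7: +0 new -> 28 infected

Answer: 7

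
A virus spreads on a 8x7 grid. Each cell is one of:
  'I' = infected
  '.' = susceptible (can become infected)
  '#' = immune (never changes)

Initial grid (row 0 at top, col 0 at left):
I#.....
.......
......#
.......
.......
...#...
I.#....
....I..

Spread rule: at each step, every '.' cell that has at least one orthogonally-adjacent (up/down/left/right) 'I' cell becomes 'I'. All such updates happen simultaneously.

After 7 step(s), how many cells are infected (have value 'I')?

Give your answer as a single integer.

Step 0 (initial): 3 infected
Step 1: +7 new -> 10 infected
Step 2: +10 new -> 20 infected
Step 3: +8 new -> 28 infected
Step 4: +9 new -> 37 infected
Step 5: +8 new -> 45 infected
Step 6: +4 new -> 49 infected
Step 7: +2 new -> 51 infected

Answer: 51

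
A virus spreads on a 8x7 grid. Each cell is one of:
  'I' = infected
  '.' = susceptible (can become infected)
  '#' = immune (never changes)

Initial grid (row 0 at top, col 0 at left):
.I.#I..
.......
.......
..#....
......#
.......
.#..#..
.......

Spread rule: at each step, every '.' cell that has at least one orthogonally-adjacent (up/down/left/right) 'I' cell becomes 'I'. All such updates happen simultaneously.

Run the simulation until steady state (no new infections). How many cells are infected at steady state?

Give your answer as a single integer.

Step 0 (initial): 2 infected
Step 1: +5 new -> 7 infected
Step 2: +7 new -> 14 infected
Step 3: +7 new -> 21 infected
Step 4: +6 new -> 27 infected
Step 5: +7 new -> 34 infected
Step 6: +4 new -> 38 infected
Step 7: +5 new -> 43 infected
Step 8: +5 new -> 48 infected
Step 9: +3 new -> 51 infected
Step 10: +0 new -> 51 infected

Answer: 51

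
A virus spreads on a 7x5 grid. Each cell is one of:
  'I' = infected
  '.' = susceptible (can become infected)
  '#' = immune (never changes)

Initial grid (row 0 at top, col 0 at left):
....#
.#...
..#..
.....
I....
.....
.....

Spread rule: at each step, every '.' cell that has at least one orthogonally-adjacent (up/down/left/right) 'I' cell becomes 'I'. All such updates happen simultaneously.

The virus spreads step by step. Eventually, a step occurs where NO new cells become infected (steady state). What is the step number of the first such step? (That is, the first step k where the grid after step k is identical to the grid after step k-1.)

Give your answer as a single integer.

Step 0 (initial): 1 infected
Step 1: +3 new -> 4 infected
Step 2: +5 new -> 9 infected
Step 3: +6 new -> 15 infected
Step 4: +5 new -> 20 infected
Step 5: +5 new -> 25 infected
Step 6: +4 new -> 29 infected
Step 7: +3 new -> 32 infected
Step 8: +0 new -> 32 infected

Answer: 8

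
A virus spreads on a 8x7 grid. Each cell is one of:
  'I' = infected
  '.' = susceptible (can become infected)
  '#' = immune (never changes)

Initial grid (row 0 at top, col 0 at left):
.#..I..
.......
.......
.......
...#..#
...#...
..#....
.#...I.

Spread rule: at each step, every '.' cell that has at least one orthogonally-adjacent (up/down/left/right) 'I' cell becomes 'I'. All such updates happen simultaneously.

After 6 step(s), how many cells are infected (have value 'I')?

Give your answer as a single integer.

Answer: 41

Derivation:
Step 0 (initial): 2 infected
Step 1: +6 new -> 8 infected
Step 2: +9 new -> 17 infected
Step 3: +10 new -> 27 infected
Step 4: +6 new -> 33 infected
Step 5: +4 new -> 37 infected
Step 6: +4 new -> 41 infected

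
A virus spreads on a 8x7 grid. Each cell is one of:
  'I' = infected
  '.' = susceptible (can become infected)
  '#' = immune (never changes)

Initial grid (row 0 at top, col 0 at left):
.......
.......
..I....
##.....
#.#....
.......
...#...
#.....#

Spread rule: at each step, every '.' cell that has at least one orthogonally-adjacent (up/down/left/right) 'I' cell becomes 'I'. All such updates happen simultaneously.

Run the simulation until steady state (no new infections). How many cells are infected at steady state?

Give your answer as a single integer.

Step 0 (initial): 1 infected
Step 1: +4 new -> 5 infected
Step 2: +6 new -> 11 infected
Step 3: +7 new -> 18 infected
Step 4: +7 new -> 25 infected
Step 5: +6 new -> 31 infected
Step 6: +6 new -> 37 infected
Step 7: +7 new -> 44 infected
Step 8: +5 new -> 49 infected
Step 9: +0 new -> 49 infected

Answer: 49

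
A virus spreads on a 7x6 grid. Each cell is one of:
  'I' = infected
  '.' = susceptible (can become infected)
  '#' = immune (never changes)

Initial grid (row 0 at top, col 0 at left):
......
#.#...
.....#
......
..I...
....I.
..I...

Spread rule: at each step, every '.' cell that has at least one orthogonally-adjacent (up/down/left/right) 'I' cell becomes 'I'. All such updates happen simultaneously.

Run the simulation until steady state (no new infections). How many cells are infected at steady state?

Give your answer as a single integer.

Answer: 39

Derivation:
Step 0 (initial): 3 infected
Step 1: +10 new -> 13 infected
Step 2: +9 new -> 22 infected
Step 3: +6 new -> 28 infected
Step 4: +4 new -> 32 infected
Step 5: +4 new -> 36 infected
Step 6: +3 new -> 39 infected
Step 7: +0 new -> 39 infected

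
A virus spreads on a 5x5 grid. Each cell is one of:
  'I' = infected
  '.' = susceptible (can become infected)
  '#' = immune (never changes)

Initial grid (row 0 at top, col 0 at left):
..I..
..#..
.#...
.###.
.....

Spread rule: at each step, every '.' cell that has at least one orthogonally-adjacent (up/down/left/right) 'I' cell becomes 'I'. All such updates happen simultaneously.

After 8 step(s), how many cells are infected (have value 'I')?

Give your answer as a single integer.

Step 0 (initial): 1 infected
Step 1: +2 new -> 3 infected
Step 2: +4 new -> 7 infected
Step 3: +3 new -> 10 infected
Step 4: +3 new -> 13 infected
Step 5: +2 new -> 15 infected
Step 6: +2 new -> 17 infected
Step 7: +2 new -> 19 infected
Step 8: +1 new -> 20 infected

Answer: 20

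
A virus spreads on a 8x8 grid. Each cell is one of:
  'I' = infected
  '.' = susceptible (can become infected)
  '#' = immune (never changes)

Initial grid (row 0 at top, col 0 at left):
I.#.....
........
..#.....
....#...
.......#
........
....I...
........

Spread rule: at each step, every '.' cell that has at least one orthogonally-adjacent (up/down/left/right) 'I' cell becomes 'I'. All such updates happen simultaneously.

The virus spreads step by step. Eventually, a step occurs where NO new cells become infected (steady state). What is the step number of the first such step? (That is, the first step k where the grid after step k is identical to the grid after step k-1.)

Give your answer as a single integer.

Step 0 (initial): 2 infected
Step 1: +6 new -> 8 infected
Step 2: +9 new -> 17 infected
Step 3: +11 new -> 28 infected
Step 4: +12 new -> 40 infected
Step 5: +9 new -> 49 infected
Step 6: +5 new -> 54 infected
Step 7: +3 new -> 57 infected
Step 8: +2 new -> 59 infected
Step 9: +1 new -> 60 infected
Step 10: +0 new -> 60 infected

Answer: 10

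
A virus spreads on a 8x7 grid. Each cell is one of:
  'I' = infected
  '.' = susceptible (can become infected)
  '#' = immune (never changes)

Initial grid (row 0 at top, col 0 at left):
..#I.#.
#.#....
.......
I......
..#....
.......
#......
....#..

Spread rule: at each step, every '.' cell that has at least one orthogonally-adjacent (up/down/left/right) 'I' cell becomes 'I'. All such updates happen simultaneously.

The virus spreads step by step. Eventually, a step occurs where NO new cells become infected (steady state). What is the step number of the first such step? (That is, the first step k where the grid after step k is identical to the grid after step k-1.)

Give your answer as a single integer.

Answer: 11

Derivation:
Step 0 (initial): 2 infected
Step 1: +5 new -> 7 infected
Step 2: +6 new -> 13 infected
Step 3: +6 new -> 19 infected
Step 4: +7 new -> 26 infected
Step 5: +8 new -> 34 infected
Step 6: +6 new -> 40 infected
Step 7: +4 new -> 44 infected
Step 8: +2 new -> 46 infected
Step 9: +2 new -> 48 infected
Step 10: +1 new -> 49 infected
Step 11: +0 new -> 49 infected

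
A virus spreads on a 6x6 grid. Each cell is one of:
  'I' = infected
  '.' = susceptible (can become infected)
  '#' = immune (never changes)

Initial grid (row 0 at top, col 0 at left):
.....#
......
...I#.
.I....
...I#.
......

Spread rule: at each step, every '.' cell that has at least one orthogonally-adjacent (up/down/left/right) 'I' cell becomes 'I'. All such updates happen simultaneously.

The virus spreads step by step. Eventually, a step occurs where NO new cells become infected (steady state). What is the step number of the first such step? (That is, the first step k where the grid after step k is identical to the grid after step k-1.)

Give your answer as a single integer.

Answer: 5

Derivation:
Step 0 (initial): 3 infected
Step 1: +9 new -> 12 infected
Step 2: +10 new -> 22 infected
Step 3: +8 new -> 30 infected
Step 4: +3 new -> 33 infected
Step 5: +0 new -> 33 infected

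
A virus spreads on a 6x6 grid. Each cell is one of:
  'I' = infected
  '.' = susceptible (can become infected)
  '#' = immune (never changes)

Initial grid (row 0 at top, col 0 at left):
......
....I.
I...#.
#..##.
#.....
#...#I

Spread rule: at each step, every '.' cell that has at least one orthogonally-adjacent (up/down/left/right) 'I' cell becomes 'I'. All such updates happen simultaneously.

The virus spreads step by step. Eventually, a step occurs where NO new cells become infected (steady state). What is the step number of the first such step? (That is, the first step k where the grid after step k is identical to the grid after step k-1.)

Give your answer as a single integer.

Answer: 6

Derivation:
Step 0 (initial): 3 infected
Step 1: +6 new -> 9 infected
Step 2: +11 new -> 20 infected
Step 3: +5 new -> 25 infected
Step 4: +3 new -> 28 infected
Step 5: +1 new -> 29 infected
Step 6: +0 new -> 29 infected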